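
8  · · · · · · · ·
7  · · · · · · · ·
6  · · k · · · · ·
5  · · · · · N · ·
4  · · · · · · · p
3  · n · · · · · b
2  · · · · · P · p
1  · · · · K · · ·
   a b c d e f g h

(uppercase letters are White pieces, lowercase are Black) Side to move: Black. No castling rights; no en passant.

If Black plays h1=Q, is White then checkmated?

After h1=Q: white king on e1; in check: yes, from the black queen on h1.
White has 1 legal reply: Ke2.
In check but a legal move exists → not checkmate.

no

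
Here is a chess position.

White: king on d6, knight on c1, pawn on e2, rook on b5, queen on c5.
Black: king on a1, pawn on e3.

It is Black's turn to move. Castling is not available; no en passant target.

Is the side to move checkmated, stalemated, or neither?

stalemate

Black to move; black king on a1.
In check: no.
King squares — b1: attacked by Rb5; a2: attacked by Nc1; b2: attacked by Rb5.
Legal moves for Black: none.
Not in check and no legal moves → stalemate.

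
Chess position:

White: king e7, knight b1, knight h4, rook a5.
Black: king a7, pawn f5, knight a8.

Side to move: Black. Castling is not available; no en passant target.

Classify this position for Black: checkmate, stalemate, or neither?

Black to move; black king on a7.
In check: yes, from the white rook on a5.
Legal moves for Black: Kb8, Kb7, Kb6.
Black is in check but has 3 legal moves → neither.

neither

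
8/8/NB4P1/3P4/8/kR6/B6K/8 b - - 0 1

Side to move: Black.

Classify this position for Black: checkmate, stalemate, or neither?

Black to move; black king on a3.
In check: yes, from the white rook on b3.
King squares — a2: available; b2: attacked by Rb3; b3: attacked by Ba2; a4: available; b4: attacked by Rb3.
Legal moves for Black: Ka4, Kxa2.
Black is in check but has 2 legal moves → neither.

neither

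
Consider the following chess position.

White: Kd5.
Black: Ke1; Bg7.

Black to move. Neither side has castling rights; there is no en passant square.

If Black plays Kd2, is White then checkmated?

After Kd2: white king on d5; in check: no.
White is not in check, so this cannot be checkmate.

no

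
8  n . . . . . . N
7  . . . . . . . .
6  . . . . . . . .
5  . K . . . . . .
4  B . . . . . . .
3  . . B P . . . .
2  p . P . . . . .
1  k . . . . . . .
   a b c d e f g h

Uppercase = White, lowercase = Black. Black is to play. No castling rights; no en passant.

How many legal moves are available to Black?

Black to move; king on a1.
In check: yes, from the white bishop on c3.
Legal moves: Kb1.
Count: 1.

1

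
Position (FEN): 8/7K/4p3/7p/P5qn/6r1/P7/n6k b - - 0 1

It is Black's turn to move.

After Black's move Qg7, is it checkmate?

After Qg7: white king on h7; in check: yes, from the black queen on g7.
King squares — g6: attacked by Rg3; h6: attacked by Qg7; g7: attacked by Rg3; g8: attacked by Qg7; h8: attacked by Qg7.
White has no legal moves → checkmate.

yes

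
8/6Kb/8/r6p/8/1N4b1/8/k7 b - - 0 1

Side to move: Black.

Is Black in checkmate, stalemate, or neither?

Black to move; black king on a1.
In check: yes, from the white knight on b3.
King squares — b1: available; a2: available; b2: available.
Legal moves for Black: Kb2, Ka2, Kb1.
Black is in check but has 3 legal moves → neither.

neither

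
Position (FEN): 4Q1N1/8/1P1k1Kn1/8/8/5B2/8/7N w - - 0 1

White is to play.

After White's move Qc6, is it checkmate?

After Qc6: black king on d6; in check: yes, from the white queen on c6.
King squares — c5: attacked by Qc6; d5: attacked by Bf3; e5: attacked by Kf6; c6: attacked by Bf3; e6: attacked by Qc6; c7: attacked by Pb6; d7: attacked by Qc6; e7: attacked by Kf6.
Black has no legal moves → checkmate.

yes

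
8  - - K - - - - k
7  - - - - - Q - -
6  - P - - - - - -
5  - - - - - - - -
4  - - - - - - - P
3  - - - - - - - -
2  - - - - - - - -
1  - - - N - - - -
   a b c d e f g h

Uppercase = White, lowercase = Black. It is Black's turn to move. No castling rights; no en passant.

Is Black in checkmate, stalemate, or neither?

stalemate

Black to move; black king on h8.
In check: no.
King squares — g7: attacked by Qf7; h7: attacked by Qf7; g8: attacked by Qf7.
Legal moves for Black: none.
Not in check and no legal moves → stalemate.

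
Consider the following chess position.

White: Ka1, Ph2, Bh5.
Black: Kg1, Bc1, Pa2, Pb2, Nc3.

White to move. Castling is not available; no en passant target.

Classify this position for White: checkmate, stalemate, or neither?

checkmate

White to move; white king on a1.
In check: yes, from the black pawn on b2.
King squares — b1: attacked by Pa2; a2: attacked by Nc3; b2: attacked by Bc1.
Legal moves for White: none.
In check with no legal moves → checkmate.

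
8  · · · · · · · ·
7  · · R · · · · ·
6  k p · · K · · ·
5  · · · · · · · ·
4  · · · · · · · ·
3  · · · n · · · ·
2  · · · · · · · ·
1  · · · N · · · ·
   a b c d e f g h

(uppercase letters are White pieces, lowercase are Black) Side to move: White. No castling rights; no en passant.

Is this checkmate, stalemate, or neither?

White to move; white king on e6.
In check: no.
Legal moves for White include: Rc8, Rh7, Rg7, Rf7, Re7, Rd7, Rb7, Ra7+, Rc6, Rc5, Rc4, Rc3, Rc2, Rc1, Kf7, Ke7, Kd7, Kf6, ... (list truncated; more exist).
White has legal moves and is not in check → neither.

neither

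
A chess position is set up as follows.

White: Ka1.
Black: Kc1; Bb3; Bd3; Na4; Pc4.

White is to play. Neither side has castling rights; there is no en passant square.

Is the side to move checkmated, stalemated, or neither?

stalemate

White to move; white king on a1.
In check: no.
King squares — b1: attacked by Kc1; a2: attacked by Bb3; b2: attacked by Kc1.
Legal moves for White: none.
Not in check and no legal moves → stalemate.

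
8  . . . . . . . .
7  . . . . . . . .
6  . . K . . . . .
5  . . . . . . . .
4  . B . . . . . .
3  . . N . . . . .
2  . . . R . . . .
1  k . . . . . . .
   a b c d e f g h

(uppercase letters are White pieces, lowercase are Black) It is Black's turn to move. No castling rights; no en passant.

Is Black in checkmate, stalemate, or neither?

stalemate

Black to move; black king on a1.
In check: no.
King squares — b1: attacked by Nc3; a2: attacked by Rd2; b2: attacked by Rd2.
Legal moves for Black: none.
Not in check and no legal moves → stalemate.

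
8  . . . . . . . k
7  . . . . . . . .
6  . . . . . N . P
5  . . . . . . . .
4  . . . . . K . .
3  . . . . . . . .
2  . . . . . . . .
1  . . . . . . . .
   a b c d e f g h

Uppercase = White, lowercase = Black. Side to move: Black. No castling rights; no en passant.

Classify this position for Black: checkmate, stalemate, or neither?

stalemate

Black to move; black king on h8.
In check: no.
King squares — g7: attacked by Ph6; h7: attacked by Nf6; g8: attacked by Nf6.
Legal moves for Black: none.
Not in check and no legal moves → stalemate.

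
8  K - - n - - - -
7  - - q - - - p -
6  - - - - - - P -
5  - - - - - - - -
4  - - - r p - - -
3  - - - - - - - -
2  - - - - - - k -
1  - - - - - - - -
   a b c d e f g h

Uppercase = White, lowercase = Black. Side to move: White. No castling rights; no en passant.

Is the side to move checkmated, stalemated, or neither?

stalemate

White to move; white king on a8.
In check: no.
King squares — a7: attacked by Qc7; b7: attacked by Qc7; b8: attacked by Qc7.
Legal moves for White: none.
Not in check and no legal moves → stalemate.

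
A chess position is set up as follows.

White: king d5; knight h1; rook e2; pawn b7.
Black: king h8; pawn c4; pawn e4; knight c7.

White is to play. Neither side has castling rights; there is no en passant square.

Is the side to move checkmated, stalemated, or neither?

White to move; white king on d5.
In check: yes, from the black knight on c7.
Legal moves for White: Kd6, Kc6, Ke5, Kc5, Kxe4, Kd4, Kxc4.
White is in check but has 7 legal moves → neither.

neither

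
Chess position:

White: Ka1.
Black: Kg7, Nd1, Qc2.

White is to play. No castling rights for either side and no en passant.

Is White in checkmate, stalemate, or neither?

stalemate

White to move; white king on a1.
In check: no.
King squares — b1: attacked by Qc2; a2: attacked by Qc2; b2: attacked by Nd1.
Legal moves for White: none.
Not in check and no legal moves → stalemate.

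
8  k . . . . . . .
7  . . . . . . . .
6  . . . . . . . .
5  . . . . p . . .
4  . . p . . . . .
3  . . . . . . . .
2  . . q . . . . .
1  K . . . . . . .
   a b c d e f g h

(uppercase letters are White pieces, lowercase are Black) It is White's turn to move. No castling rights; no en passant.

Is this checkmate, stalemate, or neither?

stalemate

White to move; white king on a1.
In check: no.
King squares — b1: attacked by Qc2; a2: attacked by Qc2; b2: attacked by Qc2.
Legal moves for White: none.
Not in check and no legal moves → stalemate.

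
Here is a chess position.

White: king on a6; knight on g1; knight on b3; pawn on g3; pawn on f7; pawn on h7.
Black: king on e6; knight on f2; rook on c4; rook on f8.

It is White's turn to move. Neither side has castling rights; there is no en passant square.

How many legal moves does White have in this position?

White to move; king on a6.
In check: no.
Legal moves: Kb7, Ka7, Kb6, Kb5, Ka5, Nc5+, Na5, Nd4+, Nd2, Nc1, Na1, Nh3, Nf3, Ne2, h8=Q, h8=R, h8=B, h8=N, g4.
Count: 19.

19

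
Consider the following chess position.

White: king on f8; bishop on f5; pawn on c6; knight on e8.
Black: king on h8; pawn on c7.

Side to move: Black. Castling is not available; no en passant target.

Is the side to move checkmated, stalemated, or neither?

Black to move; black king on h8.
In check: no.
King squares — g7: attacked by Ne8; h7: attacked by Bf5; g8: attacked by Kf8.
Legal moves for Black: none.
Not in check and no legal moves → stalemate.

stalemate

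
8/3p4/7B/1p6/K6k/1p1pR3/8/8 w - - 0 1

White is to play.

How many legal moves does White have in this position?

5

White to move; king on a4.
In check: yes, from the black pawn on b5.
Legal moves: Kxb5, Ka5, Kb4, Kxb3, Ka3.
Count: 5.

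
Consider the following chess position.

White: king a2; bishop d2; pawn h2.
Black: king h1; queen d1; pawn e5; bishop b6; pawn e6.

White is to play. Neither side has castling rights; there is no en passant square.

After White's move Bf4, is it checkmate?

no

After Bf4: black king on h1; in check: no.
Black is not in check, so this cannot be checkmate.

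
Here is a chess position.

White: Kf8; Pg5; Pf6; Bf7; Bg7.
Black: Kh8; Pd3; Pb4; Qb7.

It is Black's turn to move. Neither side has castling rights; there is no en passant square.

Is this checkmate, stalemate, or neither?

neither

Black to move; black king on h8.
In check: yes, from the white bishop on g7.
King squares — g7: attacked by Pf6; h7: available; g8: attacked by Bf7.
Legal moves for Black: Kh7.
Black is in check but has 1 legal move → neither.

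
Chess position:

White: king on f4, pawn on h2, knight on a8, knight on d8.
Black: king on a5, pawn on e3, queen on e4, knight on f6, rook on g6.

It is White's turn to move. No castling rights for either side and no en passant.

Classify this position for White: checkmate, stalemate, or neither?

White to move; white king on f4.
In check: yes, from the black queen on e4.
King squares — e3: attacked by Qe4; f3: attacked by Qe4; g3: attacked by Rg6; e4: attacked by Nf6; g4: attacked by Qe4; e5: attacked by Qe4; f5: attacked by Qe4; g5: attacked by Rg6.
Legal moves for White: none.
In check with no legal moves → checkmate.

checkmate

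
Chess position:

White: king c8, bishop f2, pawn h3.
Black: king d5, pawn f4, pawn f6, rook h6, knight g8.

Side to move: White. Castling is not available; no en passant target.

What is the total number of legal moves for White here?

15

White to move; king on c8.
In check: no.
Legal moves: Kd8, Kb8, Kd7, Kc7, Kb7, Ba7, Bb6, Bc5, Bh4, Bd4, Bg3, Be3, Bg1, Be1, h4.
Count: 15.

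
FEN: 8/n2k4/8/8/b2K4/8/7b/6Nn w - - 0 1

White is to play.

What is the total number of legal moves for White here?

White to move; king on d4.
In check: no.
Legal moves: Kd5, Kc5, Ke4, Kc4, Ke3, Kd3, Kc3, Nh3, Nf3, Ne2.
Count: 10.

10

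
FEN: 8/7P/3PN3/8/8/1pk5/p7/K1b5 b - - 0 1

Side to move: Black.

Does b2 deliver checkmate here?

After b2: white king on a1; in check: yes, from the black pawn on b2.
White has 1 legal reply: Kxa2.
In check but a legal move exists → not checkmate.

no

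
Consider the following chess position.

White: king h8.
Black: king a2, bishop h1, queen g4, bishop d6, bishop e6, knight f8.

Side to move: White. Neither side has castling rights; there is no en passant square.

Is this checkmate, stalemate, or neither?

stalemate

White to move; white king on h8.
In check: no.
King squares — g7: attacked by Qg4; h7: attacked by Nf8; g8: attacked by Qg4.
Legal moves for White: none.
Not in check and no legal moves → stalemate.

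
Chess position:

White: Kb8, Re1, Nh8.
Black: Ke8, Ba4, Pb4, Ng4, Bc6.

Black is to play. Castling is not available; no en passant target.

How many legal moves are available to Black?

Black to move; king on e8.
In check: yes, from the white rook on e1.
Legal moves: Kf8, Kd8, Kd7, Be4, Ne5, Ne3.
Count: 6.

6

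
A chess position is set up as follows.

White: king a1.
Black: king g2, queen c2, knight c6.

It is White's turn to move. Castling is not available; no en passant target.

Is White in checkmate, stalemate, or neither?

White to move; white king on a1.
In check: no.
King squares — b1: attacked by Qc2; a2: attacked by Qc2; b2: attacked by Qc2.
Legal moves for White: none.
Not in check and no legal moves → stalemate.

stalemate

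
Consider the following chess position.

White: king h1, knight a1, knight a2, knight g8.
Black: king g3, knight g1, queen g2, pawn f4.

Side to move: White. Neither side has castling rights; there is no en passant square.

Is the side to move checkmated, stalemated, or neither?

checkmate

White to move; white king on h1.
In check: yes, from the black queen on g2.
King squares — g1: attacked by Qg2; g2: attacked by Kg3; h2: attacked by Qg2.
Legal moves for White: none.
In check with no legal moves → checkmate.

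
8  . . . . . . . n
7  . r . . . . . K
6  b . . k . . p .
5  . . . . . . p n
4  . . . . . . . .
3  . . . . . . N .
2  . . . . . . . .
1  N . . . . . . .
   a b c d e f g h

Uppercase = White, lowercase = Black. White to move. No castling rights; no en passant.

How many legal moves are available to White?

White to move; king on h7.
In check: yes, from the black rook on b7.
Legal moves: Kxh8, Kg8, Kh6.
Count: 3.

3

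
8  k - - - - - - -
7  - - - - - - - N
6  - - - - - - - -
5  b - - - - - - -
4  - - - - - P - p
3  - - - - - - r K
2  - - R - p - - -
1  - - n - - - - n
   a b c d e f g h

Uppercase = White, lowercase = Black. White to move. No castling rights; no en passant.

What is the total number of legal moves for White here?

2

White to move; king on h3.
In check: yes, from the black rook on g3.
Legal moves: Kxh4, Kh2.
Count: 2.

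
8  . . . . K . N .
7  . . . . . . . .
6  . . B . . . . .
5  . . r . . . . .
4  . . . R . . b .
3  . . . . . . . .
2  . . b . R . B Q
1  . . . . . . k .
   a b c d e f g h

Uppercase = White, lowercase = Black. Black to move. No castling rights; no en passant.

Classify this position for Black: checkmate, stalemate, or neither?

neither

Black to move; black king on g1.
In check: yes, from the white queen on h2.
Legal moves for Black: Kxh2.
Black is in check but has 1 legal move → neither.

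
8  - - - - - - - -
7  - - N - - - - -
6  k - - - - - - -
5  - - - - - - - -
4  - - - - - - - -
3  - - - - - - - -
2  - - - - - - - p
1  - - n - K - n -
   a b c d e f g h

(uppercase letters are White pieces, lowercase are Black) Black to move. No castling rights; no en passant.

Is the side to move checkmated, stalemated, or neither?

Black to move; black king on a6.
In check: yes, from the white knight on c7.
King squares — a5: available; b5: attacked by Nc7; b6: available; a7: available; b7: available.
Legal moves for Black: Kb7, Ka7, Kb6, Ka5.
Black is in check but has 4 legal moves → neither.

neither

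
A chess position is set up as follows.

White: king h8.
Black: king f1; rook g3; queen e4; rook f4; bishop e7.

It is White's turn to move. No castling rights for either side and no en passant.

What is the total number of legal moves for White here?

White to move; king on h8.
In check: no.
Legal moves: none.
Count: 0.

0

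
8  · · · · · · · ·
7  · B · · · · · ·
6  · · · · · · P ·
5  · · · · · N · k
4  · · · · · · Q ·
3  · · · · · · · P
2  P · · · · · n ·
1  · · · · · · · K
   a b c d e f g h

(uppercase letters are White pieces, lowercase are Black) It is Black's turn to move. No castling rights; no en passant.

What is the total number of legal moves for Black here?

Black to move; king on h5.
In check: yes, from the white queen on g4.
Legal moves: none.
Count: 0.

0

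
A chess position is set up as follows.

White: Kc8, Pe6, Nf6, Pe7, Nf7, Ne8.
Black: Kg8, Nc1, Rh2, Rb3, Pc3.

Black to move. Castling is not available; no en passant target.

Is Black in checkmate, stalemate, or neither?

checkmate

Black to move; black king on g8.
In check: yes, from the white knight on f6.
King squares — f7: attacked by Pe6; g7: attacked by Ne8; h7: attacked by Nf6; f8: attacked by Pe7; h8: attacked by Nf7.
Legal moves for Black: none.
In check with no legal moves → checkmate.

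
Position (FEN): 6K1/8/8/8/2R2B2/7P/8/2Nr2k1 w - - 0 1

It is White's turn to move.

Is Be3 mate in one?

no

After Be3: black king on g1; in check: yes, from the white bishop on e3.
Black has 4 legal replies: Kh2, Kg2, Kh1, Kf1.
In check but a legal move exists → not checkmate.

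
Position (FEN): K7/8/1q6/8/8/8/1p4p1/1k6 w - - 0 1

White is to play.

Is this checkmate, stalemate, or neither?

White to move; white king on a8.
In check: no.
King squares — a7: attacked by Qb6; b7: attacked by Qb6; b8: attacked by Qb6.
Legal moves for White: none.
Not in check and no legal moves → stalemate.

stalemate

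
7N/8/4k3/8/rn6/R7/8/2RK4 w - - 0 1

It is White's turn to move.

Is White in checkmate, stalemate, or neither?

neither

White to move; white king on d1.
In check: no.
Legal moves for White include: Nf7, Ng6, Rxa4, Rh3, Rg3, Rf3, Re3+, Rd3, Rac3, Rb3, Ra2, Raa1, Ke2, Kd2, Ke1, Rc8, Rc7, Rc6+, ... (list truncated; more exist).
White has legal moves and is not in check → neither.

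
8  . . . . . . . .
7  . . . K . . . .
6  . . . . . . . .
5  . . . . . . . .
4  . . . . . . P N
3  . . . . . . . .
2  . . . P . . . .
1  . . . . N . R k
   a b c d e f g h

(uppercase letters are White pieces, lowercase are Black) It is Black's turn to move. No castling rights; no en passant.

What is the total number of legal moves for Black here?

2

Black to move; king on h1.
In check: yes, from the white rook on g1.
Legal moves: Kh2, Kxg1.
Count: 2.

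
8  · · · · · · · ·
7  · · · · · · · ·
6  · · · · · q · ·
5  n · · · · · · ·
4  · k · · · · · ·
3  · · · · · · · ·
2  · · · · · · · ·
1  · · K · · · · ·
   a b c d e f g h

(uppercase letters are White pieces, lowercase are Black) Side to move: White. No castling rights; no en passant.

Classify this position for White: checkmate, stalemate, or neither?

White to move; white king on c1.
In check: no.
Legal moves for White: Kd2, Kc2, Kd1, Kb1.
White has 4 legal moves and is not in check → neither.

neither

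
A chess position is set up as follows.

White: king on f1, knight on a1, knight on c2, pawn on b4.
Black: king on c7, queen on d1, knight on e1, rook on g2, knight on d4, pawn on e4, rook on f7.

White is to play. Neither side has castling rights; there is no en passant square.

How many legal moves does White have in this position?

0

White to move; king on f1.
In check: yes, from the black rook on f7.
Legal moves: none.
Count: 0.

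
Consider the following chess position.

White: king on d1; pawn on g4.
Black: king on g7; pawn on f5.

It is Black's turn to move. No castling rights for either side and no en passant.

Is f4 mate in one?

After f4: white king on d1; in check: no.
White is not in check, so this cannot be checkmate.

no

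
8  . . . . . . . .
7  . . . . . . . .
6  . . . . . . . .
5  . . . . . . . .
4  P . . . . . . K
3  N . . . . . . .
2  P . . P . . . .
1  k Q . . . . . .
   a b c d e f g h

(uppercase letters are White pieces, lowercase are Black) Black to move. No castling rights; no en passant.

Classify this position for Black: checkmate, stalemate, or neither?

Black to move; black king on a1.
In check: yes, from the white queen on b1.
King squares — b1: attacked by Na3; a2: attacked by Qb1; b2: attacked by Qb1.
Legal moves for Black: none.
In check with no legal moves → checkmate.

checkmate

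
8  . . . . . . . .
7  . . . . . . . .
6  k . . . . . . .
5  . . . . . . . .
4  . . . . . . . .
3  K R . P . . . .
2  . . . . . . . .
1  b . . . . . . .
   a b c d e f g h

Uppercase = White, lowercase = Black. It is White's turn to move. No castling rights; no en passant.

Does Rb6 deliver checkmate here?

After Rb6: black king on a6; in check: yes, from the white rook on b6.
Black has 3 legal replies: Ka7, Kxb6, Ka5.
In check but a legal move exists → not checkmate.

no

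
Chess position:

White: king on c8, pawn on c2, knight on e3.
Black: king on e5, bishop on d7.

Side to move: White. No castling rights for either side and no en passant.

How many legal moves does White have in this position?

5

White to move; king on c8.
In check: yes, from the black bishop on d7.
Legal moves: Kd8, Kb8, Kxd7, Kc7, Kb7.
Count: 5.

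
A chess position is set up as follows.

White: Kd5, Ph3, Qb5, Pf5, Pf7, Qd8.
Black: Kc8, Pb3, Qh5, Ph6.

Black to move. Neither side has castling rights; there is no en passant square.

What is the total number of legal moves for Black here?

Black to move; king on c8.
In check: yes, from the white queen on d8.
Legal moves: Kxd8.
Count: 1.

1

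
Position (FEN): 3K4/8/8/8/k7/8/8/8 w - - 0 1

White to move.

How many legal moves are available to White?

White to move; king on d8.
In check: no.
Legal moves: Ke8, Kc8, Ke7, Kd7, Kc7.
Count: 5.

5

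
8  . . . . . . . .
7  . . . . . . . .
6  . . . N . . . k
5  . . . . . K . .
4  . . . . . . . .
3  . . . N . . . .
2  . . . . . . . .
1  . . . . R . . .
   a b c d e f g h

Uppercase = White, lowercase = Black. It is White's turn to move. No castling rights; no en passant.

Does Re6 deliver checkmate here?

no

After Re6: black king on h6; in check: yes, from the white rook on e6.
Black has 3 legal replies: Kh7, Kg7, Kh5.
In check but a legal move exists → not checkmate.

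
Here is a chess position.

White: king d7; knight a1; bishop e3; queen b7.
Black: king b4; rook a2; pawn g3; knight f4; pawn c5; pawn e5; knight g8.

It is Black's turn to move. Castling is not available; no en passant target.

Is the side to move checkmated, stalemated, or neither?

neither

Black to move; black king on b4.
In check: yes, from the white queen on b7.
King squares — a3: available; b3: attacked by Na1; c3: available; a4: available; c4: available; a5: available; b5: attacked by Qb7; c5: own pawn.
Legal moves for Black: Ka5, Kc4, Ka4, Kc3, Ka3.
Black is in check but has 5 legal moves → neither.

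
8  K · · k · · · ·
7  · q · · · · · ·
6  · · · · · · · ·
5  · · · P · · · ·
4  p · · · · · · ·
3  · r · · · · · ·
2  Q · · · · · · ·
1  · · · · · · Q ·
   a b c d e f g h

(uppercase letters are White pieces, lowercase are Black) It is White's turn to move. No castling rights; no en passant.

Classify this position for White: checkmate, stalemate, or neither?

checkmate

White to move; white king on a8.
In check: yes, from the black queen on b7.
King squares — a7: attacked by Qb7; b7: attacked by Rb3; b8: attacked by Qb7.
Legal moves for White: none.
In check with no legal moves → checkmate.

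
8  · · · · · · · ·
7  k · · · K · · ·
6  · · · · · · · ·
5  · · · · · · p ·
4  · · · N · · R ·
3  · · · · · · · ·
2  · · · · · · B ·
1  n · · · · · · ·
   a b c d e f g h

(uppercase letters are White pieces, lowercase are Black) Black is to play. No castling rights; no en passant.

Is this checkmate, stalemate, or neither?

neither

Black to move; black king on a7.
In check: no.
Legal moves for Black: Kb8, Kb6, Ka6, Nb3, Nc2.
Black has 5 legal moves and is not in check → neither.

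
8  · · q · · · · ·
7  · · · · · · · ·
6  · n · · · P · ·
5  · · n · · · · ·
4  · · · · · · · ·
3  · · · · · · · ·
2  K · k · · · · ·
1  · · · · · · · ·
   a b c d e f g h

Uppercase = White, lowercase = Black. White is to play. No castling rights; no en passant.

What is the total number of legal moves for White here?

White to move; king on a2.
In check: no.
Legal moves: Ka3, Ka1, f7.
Count: 3.

3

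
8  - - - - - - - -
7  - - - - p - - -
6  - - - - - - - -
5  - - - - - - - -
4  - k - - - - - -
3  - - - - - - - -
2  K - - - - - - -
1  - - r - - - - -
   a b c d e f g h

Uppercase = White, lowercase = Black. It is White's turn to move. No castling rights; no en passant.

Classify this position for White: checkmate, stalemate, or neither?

White to move; white king on a2.
In check: no.
Legal moves for White: Kb2.
White has 1 legal move and is not in check → neither.

neither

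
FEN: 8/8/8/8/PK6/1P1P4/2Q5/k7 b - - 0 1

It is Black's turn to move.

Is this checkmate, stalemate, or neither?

stalemate

Black to move; black king on a1.
In check: no.
King squares — b1: attacked by Qc2; a2: attacked by Qc2; b2: attacked by Qc2.
Legal moves for Black: none.
Not in check and no legal moves → stalemate.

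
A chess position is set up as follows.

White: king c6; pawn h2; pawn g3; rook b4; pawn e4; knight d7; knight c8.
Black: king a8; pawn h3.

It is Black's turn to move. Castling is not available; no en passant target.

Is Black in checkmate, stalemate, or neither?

stalemate

Black to move; black king on a8.
In check: no.
King squares — a7: attacked by Nc8; b7: attacked by Rb4; b8: attacked by Rb4.
Legal moves for Black: none.
Not in check and no legal moves → stalemate.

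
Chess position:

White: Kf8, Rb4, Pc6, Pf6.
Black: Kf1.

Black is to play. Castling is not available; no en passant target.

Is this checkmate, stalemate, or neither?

neither

Black to move; black king on f1.
In check: no.
Legal moves for Black: Kg2, Kf2, Ke2, Kg1, Ke1.
Black has 5 legal moves and is not in check → neither.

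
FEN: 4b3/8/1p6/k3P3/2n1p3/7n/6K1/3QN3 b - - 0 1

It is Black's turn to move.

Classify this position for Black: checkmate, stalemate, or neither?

neither

Black to move; black king on a5.
In check: no.
Legal moves for Black include: Bf7, Bd7, Bg6, Bc6, Bh5, Bb5, Ba4, Ka6, Kb5, Kb4, Nd6, Nxe5, Ne3+, Na3, Nd2, Nb2, Ng5, Nf4+, ... (list truncated; more exist).
Black has legal moves and is not in check → neither.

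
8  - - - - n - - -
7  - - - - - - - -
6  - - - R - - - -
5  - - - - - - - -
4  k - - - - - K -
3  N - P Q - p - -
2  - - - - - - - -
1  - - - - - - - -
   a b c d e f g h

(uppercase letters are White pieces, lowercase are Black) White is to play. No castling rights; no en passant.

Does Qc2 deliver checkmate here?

no

After Qc2: black king on a4; in check: yes, from the white queen on c2.
Black has 2 legal replies: Ka5, Kxa3.
In check but a legal move exists → not checkmate.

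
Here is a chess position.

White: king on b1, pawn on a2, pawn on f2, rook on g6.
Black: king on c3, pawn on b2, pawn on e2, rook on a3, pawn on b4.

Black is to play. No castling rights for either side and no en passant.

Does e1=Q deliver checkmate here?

After e1=Q: white king on b1; in check: yes, from the black queen on e1.
King squares — a1: attacked by Qe1; c1: attacked by Qe1; a2: own pawn; b2: attacked by Kc3; c2: attacked by Kc3.
White has no legal moves → checkmate.

yes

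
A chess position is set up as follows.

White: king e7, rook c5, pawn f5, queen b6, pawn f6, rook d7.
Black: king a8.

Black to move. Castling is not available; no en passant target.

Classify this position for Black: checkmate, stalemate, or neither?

Black to move; black king on a8.
In check: no.
King squares — a7: attacked by Qb6; b7: attacked by Qb6; b8: attacked by Qb6.
Legal moves for Black: none.
Not in check and no legal moves → stalemate.

stalemate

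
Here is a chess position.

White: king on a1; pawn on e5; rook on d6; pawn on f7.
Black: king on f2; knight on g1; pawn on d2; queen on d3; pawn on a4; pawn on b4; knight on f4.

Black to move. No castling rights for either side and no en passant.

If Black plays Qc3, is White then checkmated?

no

After Qc3: white king on a1; in check: yes, from the black queen on c3.
White has 2 legal replies: Ka2, Kb1.
In check but a legal move exists → not checkmate.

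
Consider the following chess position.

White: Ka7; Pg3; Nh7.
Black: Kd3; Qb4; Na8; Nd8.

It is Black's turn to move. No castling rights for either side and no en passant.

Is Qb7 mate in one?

After Qb7: white king on a7; in check: yes, from the black queen on b7.
King squares — a6: attacked by Qb7; b6: attacked by Qb7; b7: attacked by Nd8; a8: attacked by Qb7; b8: attacked by Qb7.
White has no legal moves → checkmate.

yes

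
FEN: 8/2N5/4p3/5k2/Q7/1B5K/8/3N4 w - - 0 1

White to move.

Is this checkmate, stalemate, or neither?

neither

White to move; white king on h3.
In check: no.
Legal moves for White include: Ne8, Na8, Nxe6, Na6, Nd5, Nb5, Qe8, Qa8, Qd7, Qa7, Qc6, Qa6, Qb5+, Qa5+, Qh4, Qg4+, Qf4+, Qe4+, ... (list truncated; more exist).
White has legal moves and is not in check → neither.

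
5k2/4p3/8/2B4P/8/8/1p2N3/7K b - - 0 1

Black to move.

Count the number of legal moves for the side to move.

Black to move; king on f8.
In check: no.
Legal moves: Kg8, Ke8, Kg7, Kf7, b1=Q+, b1=R+, b1=B, b1=N.
Count: 8.

8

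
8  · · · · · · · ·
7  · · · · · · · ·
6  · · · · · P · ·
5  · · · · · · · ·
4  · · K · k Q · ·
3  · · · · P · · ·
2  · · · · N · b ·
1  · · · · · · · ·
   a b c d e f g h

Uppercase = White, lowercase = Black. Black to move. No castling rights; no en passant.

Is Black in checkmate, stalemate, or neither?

checkmate

Black to move; black king on e4.
In check: yes, from the white queen on f4.
King squares — d3: attacked by Kc4; e3: attacked by Qf4; f3: attacked by Qf4; d4: attacked by Ne2; f4: attacked by Ne2; d5: attacked by Kc4; e5: attacked by Qf4; f5: attacked by Qf4.
Legal moves for Black: none.
In check with no legal moves → checkmate.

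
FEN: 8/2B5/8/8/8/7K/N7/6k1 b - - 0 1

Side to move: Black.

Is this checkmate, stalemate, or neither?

Black to move; black king on g1.
In check: no.
Legal moves for Black: Kf2, Kh1, Kf1.
Black has 3 legal moves and is not in check → neither.

neither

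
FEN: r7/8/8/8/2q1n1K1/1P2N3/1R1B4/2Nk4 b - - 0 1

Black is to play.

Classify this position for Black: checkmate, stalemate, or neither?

Black to move; black king on d1.
In check: yes, from the white knight on e3.
King squares — c1: attacked by Bd2; e1: attacked by Bd2; c2: attacked by Rb2; d2: attacked by Rb2; e2: attacked by Nc1.
Legal moves for Black: none.
In check with no legal moves → checkmate.

checkmate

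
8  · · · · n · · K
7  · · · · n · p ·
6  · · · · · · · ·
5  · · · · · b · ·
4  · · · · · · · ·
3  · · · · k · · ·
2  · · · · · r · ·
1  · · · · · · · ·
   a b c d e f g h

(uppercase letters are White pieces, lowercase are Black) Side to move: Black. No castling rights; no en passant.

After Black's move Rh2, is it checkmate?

After Rh2: white king on h8; in check: yes, from the black rook on h2.
King squares — g7: attacked by Ne8; h7: attacked by Rh2; g8: attacked by Ne7.
White has no legal moves → checkmate.

yes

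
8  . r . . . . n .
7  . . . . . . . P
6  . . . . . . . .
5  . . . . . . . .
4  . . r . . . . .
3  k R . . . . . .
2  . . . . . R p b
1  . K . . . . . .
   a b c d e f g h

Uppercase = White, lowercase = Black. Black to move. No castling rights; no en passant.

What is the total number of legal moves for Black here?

3

Black to move; king on a3.
In check: yes, from the white rook on b3.
Legal moves: Ka4, Kxb3, Rxb3+.
Count: 3.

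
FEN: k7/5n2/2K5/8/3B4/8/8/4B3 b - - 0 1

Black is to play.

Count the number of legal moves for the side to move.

7

Black to move; king on a8.
In check: no.
Legal moves: Kb8, Nh8, Nd8+, Nh6, Nd6, Ng5, Ne5+.
Count: 7.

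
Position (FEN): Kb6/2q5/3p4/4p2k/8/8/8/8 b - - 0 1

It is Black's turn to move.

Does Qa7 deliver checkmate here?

After Qa7: white king on a8; in check: yes, from the black queen on a7.
King squares — a7: attacked by Bb8; b7: attacked by Qa7; b8: attacked by Qa7.
White has no legal moves → checkmate.

yes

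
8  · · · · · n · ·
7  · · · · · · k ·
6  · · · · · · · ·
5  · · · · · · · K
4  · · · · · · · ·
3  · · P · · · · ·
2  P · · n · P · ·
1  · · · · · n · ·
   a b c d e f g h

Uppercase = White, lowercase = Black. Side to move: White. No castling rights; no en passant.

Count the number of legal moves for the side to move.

8

White to move; king on h5.
In check: no.
Legal moves: Kg5, Kh4, Kg4, c4, f3, a3, f4, a4.
Count: 8.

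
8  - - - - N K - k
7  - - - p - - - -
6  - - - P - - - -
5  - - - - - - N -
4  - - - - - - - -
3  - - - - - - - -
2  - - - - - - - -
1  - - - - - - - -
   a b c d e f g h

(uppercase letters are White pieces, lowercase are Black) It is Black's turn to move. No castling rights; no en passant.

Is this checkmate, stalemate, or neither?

Black to move; black king on h8.
In check: no.
King squares — g7: attacked by Ne8; h7: attacked by Ng5; g8: attacked by Kf8.
Legal moves for Black: none.
Not in check and no legal moves → stalemate.

stalemate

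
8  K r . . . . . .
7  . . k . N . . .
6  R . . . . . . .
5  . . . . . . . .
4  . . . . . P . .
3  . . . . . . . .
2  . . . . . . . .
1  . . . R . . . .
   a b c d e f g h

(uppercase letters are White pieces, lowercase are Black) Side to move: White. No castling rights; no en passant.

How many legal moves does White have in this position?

White to move; king on a8.
In check: yes, from the black rook on b8.
Legal moves: Ka7.
Count: 1.

1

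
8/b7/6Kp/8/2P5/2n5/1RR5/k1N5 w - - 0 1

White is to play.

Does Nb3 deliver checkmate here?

yes

After Nb3: black king on a1; in check: yes, from the white knight on b3.
King squares — b1: attacked by Rb2; a2: attacked by Rb2; b2: attacked by Rc2.
Black has no legal moves → checkmate.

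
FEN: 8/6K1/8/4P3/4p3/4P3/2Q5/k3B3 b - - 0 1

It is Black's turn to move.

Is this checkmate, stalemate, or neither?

Black to move; black king on a1.
In check: no.
King squares — b1: attacked by Qc2; a2: attacked by Qc2; b2: attacked by Qc2.
Legal moves for Black: none.
Not in check and no legal moves → stalemate.

stalemate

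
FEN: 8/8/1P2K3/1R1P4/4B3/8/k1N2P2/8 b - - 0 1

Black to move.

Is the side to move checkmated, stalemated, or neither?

stalemate

Black to move; black king on a2.
In check: no.
King squares — a1: attacked by Nc2; b1: attacked by Rb5; b2: attacked by Rb5; a3: attacked by Nc2; b3: attacked by Rb5.
Legal moves for Black: none.
Not in check and no legal moves → stalemate.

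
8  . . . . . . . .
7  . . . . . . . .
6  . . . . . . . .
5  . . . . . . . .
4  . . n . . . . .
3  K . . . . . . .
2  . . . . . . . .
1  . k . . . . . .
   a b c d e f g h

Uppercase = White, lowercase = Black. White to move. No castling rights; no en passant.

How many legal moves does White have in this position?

White to move; king on a3.
In check: yes, from the black knight on c4.
Legal moves: Kb4, Ka4, Kb3.
Count: 3.

3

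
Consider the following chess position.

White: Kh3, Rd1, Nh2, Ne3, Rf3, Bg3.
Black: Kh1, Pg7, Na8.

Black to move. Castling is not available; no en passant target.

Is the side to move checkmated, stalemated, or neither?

checkmate

Black to move; black king on h1.
In check: yes, from the white rook on d1.
King squares — g1: attacked by Rd1; g2: attacked by Ne3; h2: attacked by Bg3.
Legal moves for Black: none.
In check with no legal moves → checkmate.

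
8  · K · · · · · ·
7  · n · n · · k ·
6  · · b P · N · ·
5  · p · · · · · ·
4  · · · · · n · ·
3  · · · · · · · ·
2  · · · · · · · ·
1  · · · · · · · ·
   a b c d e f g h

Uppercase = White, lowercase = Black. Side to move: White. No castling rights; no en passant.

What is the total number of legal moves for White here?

5

White to move; king on b8.
In check: yes, from the black knight on d7.
Legal moves: Kc8, Ka8, Kc7, Ka7, Nxd7.
Count: 5.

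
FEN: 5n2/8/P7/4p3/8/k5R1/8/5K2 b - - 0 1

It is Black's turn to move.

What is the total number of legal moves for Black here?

Black to move; king on a3.
In check: yes, from the white rook on g3.
Legal moves: Kb4, Ka4, Kb2, Ka2.
Count: 4.

4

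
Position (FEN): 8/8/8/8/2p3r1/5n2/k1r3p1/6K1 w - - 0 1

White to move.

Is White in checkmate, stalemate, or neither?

White to move; white king on g1.
In check: yes, from the black knight on f3.
King squares — f1: attacked by Pg2; h1: attacked by Pg2; f2: attacked by Rc2; g2: attacked by Rc2; h2: attacked by Nf3.
Legal moves for White: none.
In check with no legal moves → checkmate.

checkmate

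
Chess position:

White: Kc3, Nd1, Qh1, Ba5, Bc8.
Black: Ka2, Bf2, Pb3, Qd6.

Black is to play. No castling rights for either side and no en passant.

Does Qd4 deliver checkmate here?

yes

After Qd4: white king on c3; in check: yes, from the black queen on d4.
King squares — b2: attacked by Ka2; c2: attacked by Pb3; d2: attacked by Qd4; b3: attacked by Ka2; d3: attacked by Qd4; b4: attacked by Qd4; c4: attacked by Qd4; d4: attacked by Bf2.
White has no legal moves → checkmate.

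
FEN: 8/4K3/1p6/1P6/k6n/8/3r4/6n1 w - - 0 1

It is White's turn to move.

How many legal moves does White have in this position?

White to move; king on e7.
In check: no.
Legal moves: Kf8, Ke8, Kf7, Kf6, Ke6.
Count: 5.

5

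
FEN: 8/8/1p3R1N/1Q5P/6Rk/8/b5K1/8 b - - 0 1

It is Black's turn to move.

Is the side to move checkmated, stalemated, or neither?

Black to move; black king on h4.
In check: yes, from the white rook on g4.
King squares — g3: attacked by Kg2; h3: attacked by Kg2; g4: attacked by Nh6; g5: attacked by Rg4; h5: attacked by Qb5.
Legal moves for Black: none.
In check with no legal moves → checkmate.

checkmate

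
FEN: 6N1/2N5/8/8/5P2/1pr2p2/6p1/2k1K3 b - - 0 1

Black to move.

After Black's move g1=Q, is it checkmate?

After g1=Q: white king on e1; in check: yes, from the black queen on g1.
King squares — d1: attacked by Kc1; f1: attacked by Qg1; d2: attacked by Kc1; e2: attacked by Pf3; f2: attacked by Qg1.
White has no legal moves → checkmate.

yes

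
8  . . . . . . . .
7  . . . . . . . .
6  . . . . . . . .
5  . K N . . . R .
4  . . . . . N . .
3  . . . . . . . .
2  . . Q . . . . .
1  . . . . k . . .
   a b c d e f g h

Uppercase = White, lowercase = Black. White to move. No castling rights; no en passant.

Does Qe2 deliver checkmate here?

After Qe2: black king on e1; in check: yes, from the white queen on e2.
King squares — d1: attacked by Qe2; f1: attacked by Qe2; d2: attacked by Qe2; e2: attacked by Nf4; f2: attacked by Qe2.
Black has no legal moves → checkmate.

yes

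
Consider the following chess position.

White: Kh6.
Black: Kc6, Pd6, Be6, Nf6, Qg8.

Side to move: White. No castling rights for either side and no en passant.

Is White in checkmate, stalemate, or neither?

White to move; white king on h6.
In check: no.
King squares — g5: attacked by Qg8; h5: attacked by Nf6; g6: attacked by Qg8; g7: attacked by Qg8; h7: attacked by Nf6.
Legal moves for White: none.
Not in check and no legal moves → stalemate.

stalemate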